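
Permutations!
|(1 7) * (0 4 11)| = 6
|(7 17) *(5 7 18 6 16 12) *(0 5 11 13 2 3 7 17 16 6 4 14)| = |(0 5 17 18 4 14)(2 3 7 16 12 11 13)| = 42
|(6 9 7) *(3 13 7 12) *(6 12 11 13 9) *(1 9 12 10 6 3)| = 9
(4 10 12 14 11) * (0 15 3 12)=(0 15 3 12 14 11 4 10)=[15, 1, 2, 12, 10, 5, 6, 7, 8, 9, 0, 4, 14, 13, 11, 3]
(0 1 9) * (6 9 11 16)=[1, 11, 2, 3, 4, 5, 9, 7, 8, 0, 10, 16, 12, 13, 14, 15, 6]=(0 1 11 16 6 9)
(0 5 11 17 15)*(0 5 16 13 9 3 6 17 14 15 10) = (0 16 13 9 3 6 17 10)(5 11 14 15) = [16, 1, 2, 6, 4, 11, 17, 7, 8, 3, 0, 14, 12, 9, 15, 5, 13, 10]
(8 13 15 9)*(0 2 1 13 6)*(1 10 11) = (0 2 10 11 1 13 15 9 8 6) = [2, 13, 10, 3, 4, 5, 0, 7, 6, 8, 11, 1, 12, 15, 14, 9]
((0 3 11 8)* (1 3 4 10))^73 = ((0 4 10 1 3 11 8))^73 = (0 1 8 10 11 4 3)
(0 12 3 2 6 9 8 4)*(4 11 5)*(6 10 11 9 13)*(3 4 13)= (0 12 4)(2 10 11 5 13 6 3)(8 9)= [12, 1, 10, 2, 0, 13, 3, 7, 9, 8, 11, 5, 4, 6]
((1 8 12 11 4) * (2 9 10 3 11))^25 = ((1 8 12 2 9 10 3 11 4))^25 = (1 11 10 2 8 4 3 9 12)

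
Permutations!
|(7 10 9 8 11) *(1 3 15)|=|(1 3 15)(7 10 9 8 11)|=15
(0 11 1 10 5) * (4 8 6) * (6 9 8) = (0 11 1 10 5)(4 6)(8 9) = [11, 10, 2, 3, 6, 0, 4, 7, 9, 8, 5, 1]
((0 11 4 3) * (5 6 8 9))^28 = (11)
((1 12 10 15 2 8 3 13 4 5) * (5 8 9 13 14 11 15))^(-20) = ((1 12 10 5)(2 9 13 4 8 3 14 11 15))^(-20) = (2 11 3 4 9 15 14 8 13)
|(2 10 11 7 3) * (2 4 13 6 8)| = |(2 10 11 7 3 4 13 6 8)| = 9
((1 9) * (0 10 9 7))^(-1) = (0 7 1 9 10)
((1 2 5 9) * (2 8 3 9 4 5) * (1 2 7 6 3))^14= (2 9 3 6 7)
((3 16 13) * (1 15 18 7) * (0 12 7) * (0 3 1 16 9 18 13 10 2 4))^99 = (18)(0 12 7 16 10 2 4)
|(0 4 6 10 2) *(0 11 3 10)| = 12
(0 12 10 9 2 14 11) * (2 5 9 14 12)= (0 2 12 10 14 11)(5 9)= [2, 1, 12, 3, 4, 9, 6, 7, 8, 5, 14, 0, 10, 13, 11]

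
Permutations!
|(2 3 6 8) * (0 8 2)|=|(0 8)(2 3 6)|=6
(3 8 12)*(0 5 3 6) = (0 5 3 8 12 6) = [5, 1, 2, 8, 4, 3, 0, 7, 12, 9, 10, 11, 6]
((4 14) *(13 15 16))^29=((4 14)(13 15 16))^29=(4 14)(13 16 15)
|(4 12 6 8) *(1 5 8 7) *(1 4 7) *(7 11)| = |(1 5 8 11 7 4 12 6)| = 8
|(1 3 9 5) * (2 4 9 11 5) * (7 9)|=4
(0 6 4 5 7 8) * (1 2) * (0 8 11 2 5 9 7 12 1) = (0 6 4 9 7 11 2)(1 5 12) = [6, 5, 0, 3, 9, 12, 4, 11, 8, 7, 10, 2, 1]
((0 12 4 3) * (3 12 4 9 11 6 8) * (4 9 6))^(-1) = ((0 9 11 4 12 6 8 3))^(-1) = (0 3 8 6 12 4 11 9)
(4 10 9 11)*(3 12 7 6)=(3 12 7 6)(4 10 9 11)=[0, 1, 2, 12, 10, 5, 3, 6, 8, 11, 9, 4, 7]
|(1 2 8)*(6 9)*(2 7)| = |(1 7 2 8)(6 9)| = 4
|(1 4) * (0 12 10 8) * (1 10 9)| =7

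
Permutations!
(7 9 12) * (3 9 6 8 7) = (3 9 12)(6 8 7) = [0, 1, 2, 9, 4, 5, 8, 6, 7, 12, 10, 11, 3]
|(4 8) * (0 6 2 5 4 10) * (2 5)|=6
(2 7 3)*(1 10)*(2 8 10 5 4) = (1 5 4 2 7 3 8 10) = [0, 5, 7, 8, 2, 4, 6, 3, 10, 9, 1]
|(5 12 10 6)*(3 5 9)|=|(3 5 12 10 6 9)|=6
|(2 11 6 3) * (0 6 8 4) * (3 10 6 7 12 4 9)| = |(0 7 12 4)(2 11 8 9 3)(6 10)| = 20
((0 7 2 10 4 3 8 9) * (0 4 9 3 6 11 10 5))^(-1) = ((0 7 2 5)(3 8)(4 6 11 10 9))^(-1) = (0 5 2 7)(3 8)(4 9 10 11 6)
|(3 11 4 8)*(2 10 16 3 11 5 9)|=|(2 10 16 3 5 9)(4 8 11)|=6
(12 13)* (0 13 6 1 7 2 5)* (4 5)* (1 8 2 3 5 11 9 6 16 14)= (0 13 12 16 14 1 7 3 5)(2 4 11 9 6 8)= [13, 7, 4, 5, 11, 0, 8, 3, 2, 6, 10, 9, 16, 12, 1, 15, 14]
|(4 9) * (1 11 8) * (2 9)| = 3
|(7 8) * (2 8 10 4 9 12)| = |(2 8 7 10 4 9 12)| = 7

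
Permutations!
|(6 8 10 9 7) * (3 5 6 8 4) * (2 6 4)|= 12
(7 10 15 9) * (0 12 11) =(0 12 11)(7 10 15 9) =[12, 1, 2, 3, 4, 5, 6, 10, 8, 7, 15, 0, 11, 13, 14, 9]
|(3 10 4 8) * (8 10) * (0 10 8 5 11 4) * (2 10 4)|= 8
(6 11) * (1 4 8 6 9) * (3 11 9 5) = [0, 4, 2, 11, 8, 3, 9, 7, 6, 1, 10, 5] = (1 4 8 6 9)(3 11 5)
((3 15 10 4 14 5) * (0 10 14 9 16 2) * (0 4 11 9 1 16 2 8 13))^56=(0 1 11 8 2)(4 10 16 9 13)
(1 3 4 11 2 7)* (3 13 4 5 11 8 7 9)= (1 13 4 8 7)(2 9 3 5 11)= [0, 13, 9, 5, 8, 11, 6, 1, 7, 3, 10, 2, 12, 4]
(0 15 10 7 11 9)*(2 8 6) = (0 15 10 7 11 9)(2 8 6) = [15, 1, 8, 3, 4, 5, 2, 11, 6, 0, 7, 9, 12, 13, 14, 10]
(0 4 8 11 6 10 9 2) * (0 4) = (2 4 8 11 6 10 9) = [0, 1, 4, 3, 8, 5, 10, 7, 11, 2, 9, 6]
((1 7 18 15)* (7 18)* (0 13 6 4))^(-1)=(0 4 6 13)(1 15 18)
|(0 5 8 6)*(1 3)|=4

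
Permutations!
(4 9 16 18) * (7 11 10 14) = (4 9 16 18)(7 11 10 14) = [0, 1, 2, 3, 9, 5, 6, 11, 8, 16, 14, 10, 12, 13, 7, 15, 18, 17, 4]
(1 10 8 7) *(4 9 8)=(1 10 4 9 8 7)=[0, 10, 2, 3, 9, 5, 6, 1, 7, 8, 4]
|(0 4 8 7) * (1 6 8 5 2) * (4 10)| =9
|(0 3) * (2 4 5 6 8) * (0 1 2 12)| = |(0 3 1 2 4 5 6 8 12)| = 9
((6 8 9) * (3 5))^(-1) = (3 5)(6 9 8)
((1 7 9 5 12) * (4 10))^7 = (1 9 12 7 5)(4 10)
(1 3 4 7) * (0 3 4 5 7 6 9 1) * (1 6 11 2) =(0 3 5 7)(1 4 11 2)(6 9) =[3, 4, 1, 5, 11, 7, 9, 0, 8, 6, 10, 2]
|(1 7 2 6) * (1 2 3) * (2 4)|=3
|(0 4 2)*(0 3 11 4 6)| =4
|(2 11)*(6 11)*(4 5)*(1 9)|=6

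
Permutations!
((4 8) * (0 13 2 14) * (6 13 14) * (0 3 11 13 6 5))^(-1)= (0 5 2 13 11 3 14)(4 8)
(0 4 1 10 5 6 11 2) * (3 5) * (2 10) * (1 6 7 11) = (0 4 6 1 2)(3 5 7 11 10) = [4, 2, 0, 5, 6, 7, 1, 11, 8, 9, 3, 10]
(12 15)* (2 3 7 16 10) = (2 3 7 16 10)(12 15) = [0, 1, 3, 7, 4, 5, 6, 16, 8, 9, 2, 11, 15, 13, 14, 12, 10]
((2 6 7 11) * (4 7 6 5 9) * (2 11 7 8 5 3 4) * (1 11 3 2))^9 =(1 3 8 9 11 4 5)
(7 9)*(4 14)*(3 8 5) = [0, 1, 2, 8, 14, 3, 6, 9, 5, 7, 10, 11, 12, 13, 4] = (3 8 5)(4 14)(7 9)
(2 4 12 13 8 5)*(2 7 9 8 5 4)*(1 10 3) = (1 10 3)(4 12 13 5 7 9 8) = [0, 10, 2, 1, 12, 7, 6, 9, 4, 8, 3, 11, 13, 5]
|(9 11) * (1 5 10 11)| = 5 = |(1 5 10 11 9)|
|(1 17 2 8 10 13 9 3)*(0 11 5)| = 24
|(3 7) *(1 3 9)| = |(1 3 7 9)| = 4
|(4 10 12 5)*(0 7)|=4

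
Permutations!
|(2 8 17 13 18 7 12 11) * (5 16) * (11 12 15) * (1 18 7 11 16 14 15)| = 8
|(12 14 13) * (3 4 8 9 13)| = |(3 4 8 9 13 12 14)| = 7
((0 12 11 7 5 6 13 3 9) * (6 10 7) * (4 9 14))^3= (0 6 14)(3 9 11)(4 12 13)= ((0 12 11 6 13 3 14 4 9)(5 10 7))^3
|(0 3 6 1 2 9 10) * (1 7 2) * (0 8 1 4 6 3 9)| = 9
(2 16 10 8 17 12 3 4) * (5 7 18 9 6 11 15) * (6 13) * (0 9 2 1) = (0 9 13 6 11 15 5 7 18 2 16 10 8 17 12 3 4 1) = [9, 0, 16, 4, 1, 7, 11, 18, 17, 13, 8, 15, 3, 6, 14, 5, 10, 12, 2]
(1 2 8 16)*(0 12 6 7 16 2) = [12, 0, 8, 3, 4, 5, 7, 16, 2, 9, 10, 11, 6, 13, 14, 15, 1] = (0 12 6 7 16 1)(2 8)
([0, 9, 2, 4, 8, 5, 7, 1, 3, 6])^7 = (1 7 6 9)(3 4 8)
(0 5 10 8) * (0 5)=(5 10 8)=[0, 1, 2, 3, 4, 10, 6, 7, 5, 9, 8]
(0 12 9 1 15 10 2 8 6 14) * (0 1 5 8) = [12, 15, 0, 3, 4, 8, 14, 7, 6, 5, 2, 11, 9, 13, 1, 10] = (0 12 9 5 8 6 14 1 15 10 2)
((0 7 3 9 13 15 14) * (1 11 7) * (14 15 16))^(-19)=(0 14 16 13 9 3 7 11 1)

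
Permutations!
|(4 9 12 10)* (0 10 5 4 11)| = 12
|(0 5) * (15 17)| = |(0 5)(15 17)| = 2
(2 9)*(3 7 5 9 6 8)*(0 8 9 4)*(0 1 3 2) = (0 8 2 6 9)(1 3 7 5 4) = [8, 3, 6, 7, 1, 4, 9, 5, 2, 0]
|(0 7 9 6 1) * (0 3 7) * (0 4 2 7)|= 8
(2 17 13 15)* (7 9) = (2 17 13 15)(7 9) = [0, 1, 17, 3, 4, 5, 6, 9, 8, 7, 10, 11, 12, 15, 14, 2, 16, 13]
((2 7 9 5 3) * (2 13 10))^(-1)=((2 7 9 5 3 13 10))^(-1)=(2 10 13 3 5 9 7)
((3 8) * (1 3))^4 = (1 3 8)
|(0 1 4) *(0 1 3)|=|(0 3)(1 4)|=2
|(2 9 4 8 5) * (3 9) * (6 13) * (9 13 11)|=|(2 3 13 6 11 9 4 8 5)|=9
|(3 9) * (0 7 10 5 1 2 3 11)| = |(0 7 10 5 1 2 3 9 11)| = 9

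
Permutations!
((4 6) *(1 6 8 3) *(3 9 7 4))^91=(1 6 3)(4 7 9 8)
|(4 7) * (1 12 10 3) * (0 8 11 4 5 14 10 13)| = 12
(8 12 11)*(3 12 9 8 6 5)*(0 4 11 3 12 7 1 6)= (0 4 11)(1 6 5 12 3 7)(8 9)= [4, 6, 2, 7, 11, 12, 5, 1, 9, 8, 10, 0, 3]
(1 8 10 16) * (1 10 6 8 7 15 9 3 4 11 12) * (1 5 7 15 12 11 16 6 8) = (1 15 9 3 4 16 10 6)(5 7 12) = [0, 15, 2, 4, 16, 7, 1, 12, 8, 3, 6, 11, 5, 13, 14, 9, 10]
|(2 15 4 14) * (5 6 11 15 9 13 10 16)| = 11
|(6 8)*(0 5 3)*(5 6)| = 5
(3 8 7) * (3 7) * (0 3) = [3, 1, 2, 8, 4, 5, 6, 7, 0] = (0 3 8)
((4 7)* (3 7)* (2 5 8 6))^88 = (8)(3 7 4)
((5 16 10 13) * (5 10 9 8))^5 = ((5 16 9 8)(10 13))^5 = (5 16 9 8)(10 13)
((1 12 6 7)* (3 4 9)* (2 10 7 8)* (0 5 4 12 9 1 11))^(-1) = ((0 5 4 1 9 3 12 6 8 2 10 7 11))^(-1) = (0 11 7 10 2 8 6 12 3 9 1 4 5)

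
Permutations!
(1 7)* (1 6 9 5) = (1 7 6 9 5) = [0, 7, 2, 3, 4, 1, 9, 6, 8, 5]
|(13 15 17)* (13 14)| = 4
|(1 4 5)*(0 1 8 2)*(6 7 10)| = 6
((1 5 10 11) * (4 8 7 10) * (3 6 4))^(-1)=((1 5 3 6 4 8 7 10 11))^(-1)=(1 11 10 7 8 4 6 3 5)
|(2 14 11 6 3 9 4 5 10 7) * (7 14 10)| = 10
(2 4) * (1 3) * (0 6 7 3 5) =[6, 5, 4, 1, 2, 0, 7, 3] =(0 6 7 3 1 5)(2 4)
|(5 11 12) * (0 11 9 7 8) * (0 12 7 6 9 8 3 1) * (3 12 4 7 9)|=30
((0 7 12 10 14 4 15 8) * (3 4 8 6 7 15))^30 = ((0 15 6 7 12 10 14 8)(3 4))^30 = (0 14 12 6)(7 15 8 10)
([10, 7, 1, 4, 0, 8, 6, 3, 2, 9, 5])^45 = (10)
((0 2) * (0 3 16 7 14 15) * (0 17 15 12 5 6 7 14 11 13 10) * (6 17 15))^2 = (0 3 14 5 6 11 10 2 16 12 17 7 13)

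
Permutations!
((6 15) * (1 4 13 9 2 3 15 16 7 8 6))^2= (1 13 2 15 4 9 3)(6 7)(8 16)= ((1 4 13 9 2 3 15)(6 16 7 8))^2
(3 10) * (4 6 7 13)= (3 10)(4 6 7 13)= [0, 1, 2, 10, 6, 5, 7, 13, 8, 9, 3, 11, 12, 4]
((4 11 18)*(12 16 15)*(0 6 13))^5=(0 13 6)(4 18 11)(12 15 16)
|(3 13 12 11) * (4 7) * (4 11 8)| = |(3 13 12 8 4 7 11)| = 7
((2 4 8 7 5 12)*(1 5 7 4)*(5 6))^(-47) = ((1 6 5 12 2)(4 8))^(-47) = (1 12 6 2 5)(4 8)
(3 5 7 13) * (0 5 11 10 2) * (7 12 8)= (0 5 12 8 7 13 3 11 10 2)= [5, 1, 0, 11, 4, 12, 6, 13, 7, 9, 2, 10, 8, 3]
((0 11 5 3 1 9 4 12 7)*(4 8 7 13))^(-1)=((0 11 5 3 1 9 8 7)(4 12 13))^(-1)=(0 7 8 9 1 3 5 11)(4 13 12)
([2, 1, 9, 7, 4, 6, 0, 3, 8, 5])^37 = (0 9 6 2 5)(3 7)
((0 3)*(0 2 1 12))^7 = (0 2 12 3 1)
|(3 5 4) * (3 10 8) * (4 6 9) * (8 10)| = 6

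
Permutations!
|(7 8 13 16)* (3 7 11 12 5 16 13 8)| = 4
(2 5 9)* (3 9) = (2 5 3 9) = [0, 1, 5, 9, 4, 3, 6, 7, 8, 2]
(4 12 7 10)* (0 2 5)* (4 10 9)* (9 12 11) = (0 2 5)(4 11 9)(7 12) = [2, 1, 5, 3, 11, 0, 6, 12, 8, 4, 10, 9, 7]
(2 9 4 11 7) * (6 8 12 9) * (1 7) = (1 7 2 6 8 12 9 4 11) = [0, 7, 6, 3, 11, 5, 8, 2, 12, 4, 10, 1, 9]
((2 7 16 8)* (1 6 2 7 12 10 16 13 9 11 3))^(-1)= (1 3 11 9 13 7 8 16 10 12 2 6)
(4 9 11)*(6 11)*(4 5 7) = (4 9 6 11 5 7) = [0, 1, 2, 3, 9, 7, 11, 4, 8, 6, 10, 5]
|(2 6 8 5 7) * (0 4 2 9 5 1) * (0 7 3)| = 10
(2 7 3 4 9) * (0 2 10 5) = [2, 1, 7, 4, 9, 0, 6, 3, 8, 10, 5] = (0 2 7 3 4 9 10 5)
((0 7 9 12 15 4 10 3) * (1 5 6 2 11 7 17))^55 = ((0 17 1 5 6 2 11 7 9 12 15 4 10 3))^55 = (0 3 10 4 15 12 9 7 11 2 6 5 1 17)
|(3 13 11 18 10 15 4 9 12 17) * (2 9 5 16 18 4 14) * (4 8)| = |(2 9 12 17 3 13 11 8 4 5 16 18 10 15 14)| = 15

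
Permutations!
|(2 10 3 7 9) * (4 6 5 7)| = 8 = |(2 10 3 4 6 5 7 9)|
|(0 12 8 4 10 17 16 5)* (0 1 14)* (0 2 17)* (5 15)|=35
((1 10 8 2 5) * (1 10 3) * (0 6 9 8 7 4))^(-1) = (0 4 7 10 5 2 8 9 6)(1 3)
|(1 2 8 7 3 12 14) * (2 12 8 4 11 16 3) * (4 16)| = |(1 12 14)(2 16 3 8 7)(4 11)| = 30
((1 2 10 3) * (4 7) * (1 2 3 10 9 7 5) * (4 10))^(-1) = ((1 3 2 9 7 10 4 5))^(-1) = (1 5 4 10 7 9 2 3)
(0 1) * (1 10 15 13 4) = (0 10 15 13 4 1) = [10, 0, 2, 3, 1, 5, 6, 7, 8, 9, 15, 11, 12, 4, 14, 13]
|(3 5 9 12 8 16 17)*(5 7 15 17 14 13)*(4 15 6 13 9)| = |(3 7 6 13 5 4 15 17)(8 16 14 9 12)| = 40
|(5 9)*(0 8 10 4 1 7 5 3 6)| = |(0 8 10 4 1 7 5 9 3 6)| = 10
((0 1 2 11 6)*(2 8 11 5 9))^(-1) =(0 6 11 8 1)(2 9 5)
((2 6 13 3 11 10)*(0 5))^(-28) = ((0 5)(2 6 13 3 11 10))^(-28) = (2 13 11)(3 10 6)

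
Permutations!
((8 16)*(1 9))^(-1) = ((1 9)(8 16))^(-1) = (1 9)(8 16)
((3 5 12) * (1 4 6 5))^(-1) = (1 3 12 5 6 4) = ((1 4 6 5 12 3))^(-1)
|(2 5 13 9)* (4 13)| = |(2 5 4 13 9)| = 5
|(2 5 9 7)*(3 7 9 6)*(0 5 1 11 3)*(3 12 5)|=|(0 3 7 2 1 11 12 5 6)|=9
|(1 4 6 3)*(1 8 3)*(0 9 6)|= 10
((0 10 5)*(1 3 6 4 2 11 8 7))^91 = (0 10 5)(1 4 8 3 2 7 6 11)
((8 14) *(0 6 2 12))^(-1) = (0 12 2 6)(8 14)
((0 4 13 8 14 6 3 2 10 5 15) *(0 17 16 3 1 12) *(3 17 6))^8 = (17)(0 5 8 1 2 4 15 14 12 10 13 6 3)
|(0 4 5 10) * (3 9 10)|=6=|(0 4 5 3 9 10)|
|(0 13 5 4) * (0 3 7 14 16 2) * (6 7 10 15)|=12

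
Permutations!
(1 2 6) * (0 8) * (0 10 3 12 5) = (0 8 10 3 12 5)(1 2 6) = [8, 2, 6, 12, 4, 0, 1, 7, 10, 9, 3, 11, 5]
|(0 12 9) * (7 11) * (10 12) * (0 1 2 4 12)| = |(0 10)(1 2 4 12 9)(7 11)| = 10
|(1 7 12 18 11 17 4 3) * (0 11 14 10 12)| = 28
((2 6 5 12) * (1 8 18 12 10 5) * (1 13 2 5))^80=(1 18 5)(2 13 6)(8 12 10)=((1 8 18 12 5 10)(2 6 13))^80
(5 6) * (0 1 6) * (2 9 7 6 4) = (0 1 4 2 9 7 6 5) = [1, 4, 9, 3, 2, 0, 5, 6, 8, 7]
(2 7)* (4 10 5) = (2 7)(4 10 5) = [0, 1, 7, 3, 10, 4, 6, 2, 8, 9, 5]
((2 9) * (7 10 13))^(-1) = ((2 9)(7 10 13))^(-1) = (2 9)(7 13 10)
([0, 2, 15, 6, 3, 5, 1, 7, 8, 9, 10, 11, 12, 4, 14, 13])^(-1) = (1 6 3 4 13 15 2)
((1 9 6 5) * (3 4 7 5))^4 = (1 4 9 7 6 5 3)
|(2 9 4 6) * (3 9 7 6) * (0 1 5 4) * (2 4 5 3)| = 4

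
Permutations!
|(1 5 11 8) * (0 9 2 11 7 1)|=15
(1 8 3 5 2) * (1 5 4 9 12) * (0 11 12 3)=(0 11 12 1 8)(2 5)(3 4 9)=[11, 8, 5, 4, 9, 2, 6, 7, 0, 3, 10, 12, 1]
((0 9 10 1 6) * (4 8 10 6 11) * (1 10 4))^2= (11)(0 6 9)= ((0 9 6)(1 11)(4 8))^2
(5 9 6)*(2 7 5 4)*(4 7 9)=(2 9 6 7 5 4)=[0, 1, 9, 3, 2, 4, 7, 5, 8, 6]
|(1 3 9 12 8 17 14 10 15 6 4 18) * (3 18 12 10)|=|(1 18)(3 9 10 15 6 4 12 8 17 14)|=10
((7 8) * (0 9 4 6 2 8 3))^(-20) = (0 2)(3 6)(4 7)(8 9)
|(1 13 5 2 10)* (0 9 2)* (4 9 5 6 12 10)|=|(0 5)(1 13 6 12 10)(2 4 9)|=30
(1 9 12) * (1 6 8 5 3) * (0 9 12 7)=(0 9 7)(1 12 6 8 5 3)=[9, 12, 2, 1, 4, 3, 8, 0, 5, 7, 10, 11, 6]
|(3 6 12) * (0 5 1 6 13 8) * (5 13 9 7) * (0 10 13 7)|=24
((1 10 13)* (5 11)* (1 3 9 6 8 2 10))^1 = ((2 10 13 3 9 6 8)(5 11))^1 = (2 10 13 3 9 6 8)(5 11)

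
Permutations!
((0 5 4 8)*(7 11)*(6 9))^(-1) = ((0 5 4 8)(6 9)(7 11))^(-1) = (0 8 4 5)(6 9)(7 11)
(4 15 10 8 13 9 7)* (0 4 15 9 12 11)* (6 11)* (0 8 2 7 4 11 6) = (0 11 8 13 12)(2 7 15 10)(4 9) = [11, 1, 7, 3, 9, 5, 6, 15, 13, 4, 2, 8, 0, 12, 14, 10]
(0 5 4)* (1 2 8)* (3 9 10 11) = (0 5 4)(1 2 8)(3 9 10 11) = [5, 2, 8, 9, 0, 4, 6, 7, 1, 10, 11, 3]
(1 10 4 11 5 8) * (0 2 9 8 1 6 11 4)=(0 2 9 8 6 11 5 1 10)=[2, 10, 9, 3, 4, 1, 11, 7, 6, 8, 0, 5]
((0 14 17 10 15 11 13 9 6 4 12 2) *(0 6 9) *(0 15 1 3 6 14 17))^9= ((0 17 10 1 3 6 4 12 2 14)(11 13 15))^9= (0 14 2 12 4 6 3 1 10 17)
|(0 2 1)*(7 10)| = 6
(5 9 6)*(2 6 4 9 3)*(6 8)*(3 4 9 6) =(9)(2 8 3)(4 6 5) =[0, 1, 8, 2, 6, 4, 5, 7, 3, 9]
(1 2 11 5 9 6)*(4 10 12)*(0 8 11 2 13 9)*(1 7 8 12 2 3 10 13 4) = [12, 4, 3, 10, 13, 0, 7, 8, 11, 6, 2, 5, 1, 9] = (0 12 1 4 13 9 6 7 8 11 5)(2 3 10)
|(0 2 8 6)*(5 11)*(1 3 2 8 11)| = |(0 8 6)(1 3 2 11 5)| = 15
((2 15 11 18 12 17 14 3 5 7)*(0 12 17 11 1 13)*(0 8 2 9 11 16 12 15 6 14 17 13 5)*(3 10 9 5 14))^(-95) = (0 8 9 15 2 11 1 6 18 14 3 13 10)(5 7)(12 16)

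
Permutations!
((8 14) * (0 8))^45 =((0 8 14))^45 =(14)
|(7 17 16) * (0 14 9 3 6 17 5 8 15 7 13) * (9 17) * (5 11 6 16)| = |(0 14 17 5 8 15 7 11 6 9 3 16 13)| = 13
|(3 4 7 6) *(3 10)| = |(3 4 7 6 10)| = 5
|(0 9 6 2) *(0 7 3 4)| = 7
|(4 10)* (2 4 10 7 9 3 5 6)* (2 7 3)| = 7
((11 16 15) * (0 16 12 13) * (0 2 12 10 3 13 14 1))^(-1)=(0 1 14 12 2 13 3 10 11 15 16)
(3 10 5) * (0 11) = [11, 1, 2, 10, 4, 3, 6, 7, 8, 9, 5, 0] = (0 11)(3 10 5)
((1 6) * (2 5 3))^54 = ((1 6)(2 5 3))^54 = (6)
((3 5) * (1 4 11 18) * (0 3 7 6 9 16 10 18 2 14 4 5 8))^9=((0 3 8)(1 5 7 6 9 16 10 18)(2 14 4 11))^9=(1 5 7 6 9 16 10 18)(2 14 4 11)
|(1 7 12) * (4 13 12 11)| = 6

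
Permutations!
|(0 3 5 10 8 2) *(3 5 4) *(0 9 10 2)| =6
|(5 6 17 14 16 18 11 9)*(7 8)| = |(5 6 17 14 16 18 11 9)(7 8)| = 8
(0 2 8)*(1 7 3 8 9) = [2, 7, 9, 8, 4, 5, 6, 3, 0, 1] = (0 2 9 1 7 3 8)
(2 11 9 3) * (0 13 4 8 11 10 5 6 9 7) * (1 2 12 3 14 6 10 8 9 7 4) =(0 13 1 2 8 11 4 9 14 6 7)(3 12)(5 10) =[13, 2, 8, 12, 9, 10, 7, 0, 11, 14, 5, 4, 3, 1, 6]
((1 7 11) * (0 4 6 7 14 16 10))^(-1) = (0 10 16 14 1 11 7 6 4)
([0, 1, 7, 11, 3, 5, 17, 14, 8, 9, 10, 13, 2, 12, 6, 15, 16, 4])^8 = (2 13 3 17 14)(4 6 7 12 11)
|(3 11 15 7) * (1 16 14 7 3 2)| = 15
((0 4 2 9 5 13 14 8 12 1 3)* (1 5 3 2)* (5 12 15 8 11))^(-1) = (0 3 9 2 1 4)(5 11 14 13)(8 15)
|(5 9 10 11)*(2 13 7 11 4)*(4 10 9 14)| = 7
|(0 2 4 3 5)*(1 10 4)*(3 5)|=6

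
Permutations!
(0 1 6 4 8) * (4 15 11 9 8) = (0 1 6 15 11 9 8) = [1, 6, 2, 3, 4, 5, 15, 7, 0, 8, 10, 9, 12, 13, 14, 11]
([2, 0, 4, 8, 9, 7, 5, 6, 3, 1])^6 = (0 2 4 9 1)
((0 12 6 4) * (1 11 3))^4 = ((0 12 6 4)(1 11 3))^4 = (12)(1 11 3)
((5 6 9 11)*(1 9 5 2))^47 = (1 2 11 9)(5 6)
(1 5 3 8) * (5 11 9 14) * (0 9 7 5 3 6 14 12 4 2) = (0 9 12 4 2)(1 11 7 5 6 14 3 8) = [9, 11, 0, 8, 2, 6, 14, 5, 1, 12, 10, 7, 4, 13, 3]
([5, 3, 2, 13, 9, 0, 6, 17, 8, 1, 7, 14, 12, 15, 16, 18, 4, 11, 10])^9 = (0 5)(1 14 10 3 16 7 13 4 17 15 9 11 18)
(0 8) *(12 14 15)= (0 8)(12 14 15)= [8, 1, 2, 3, 4, 5, 6, 7, 0, 9, 10, 11, 14, 13, 15, 12]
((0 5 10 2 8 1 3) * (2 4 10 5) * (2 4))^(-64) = ((0 4 10 2 8 1 3))^(-64) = (0 3 1 8 2 10 4)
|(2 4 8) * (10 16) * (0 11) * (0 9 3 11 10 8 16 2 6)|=21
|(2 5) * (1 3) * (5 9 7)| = 4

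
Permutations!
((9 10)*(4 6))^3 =(4 6)(9 10)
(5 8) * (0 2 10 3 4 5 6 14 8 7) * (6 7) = (0 2 10 3 4 5 6 14 8 7) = [2, 1, 10, 4, 5, 6, 14, 0, 7, 9, 3, 11, 12, 13, 8]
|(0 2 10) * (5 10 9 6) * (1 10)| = |(0 2 9 6 5 1 10)| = 7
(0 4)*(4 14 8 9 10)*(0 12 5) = (0 14 8 9 10 4 12 5) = [14, 1, 2, 3, 12, 0, 6, 7, 9, 10, 4, 11, 5, 13, 8]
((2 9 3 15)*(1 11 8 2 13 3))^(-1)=(1 9 2 8 11)(3 13 15)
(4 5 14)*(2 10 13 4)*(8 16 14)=[0, 1, 10, 3, 5, 8, 6, 7, 16, 9, 13, 11, 12, 4, 2, 15, 14]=(2 10 13 4 5 8 16 14)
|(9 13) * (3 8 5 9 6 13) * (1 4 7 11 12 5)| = 18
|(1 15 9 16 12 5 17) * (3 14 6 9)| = |(1 15 3 14 6 9 16 12 5 17)| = 10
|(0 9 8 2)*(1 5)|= |(0 9 8 2)(1 5)|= 4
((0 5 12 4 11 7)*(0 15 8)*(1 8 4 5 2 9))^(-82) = ((0 2 9 1 8)(4 11 7 15)(5 12))^(-82) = (0 1 2 8 9)(4 7)(11 15)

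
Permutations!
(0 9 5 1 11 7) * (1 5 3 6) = (0 9 3 6 1 11 7) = [9, 11, 2, 6, 4, 5, 1, 0, 8, 3, 10, 7]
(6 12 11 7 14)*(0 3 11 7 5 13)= (0 3 11 5 13)(6 12 7 14)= [3, 1, 2, 11, 4, 13, 12, 14, 8, 9, 10, 5, 7, 0, 6]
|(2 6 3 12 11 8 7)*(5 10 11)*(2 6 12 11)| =|(2 12 5 10)(3 11 8 7 6)| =20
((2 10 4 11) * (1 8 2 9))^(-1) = (1 9 11 4 10 2 8)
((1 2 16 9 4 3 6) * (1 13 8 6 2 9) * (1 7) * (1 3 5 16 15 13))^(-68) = (1 16 15)(2 6 5)(3 8 4)(7 13 9)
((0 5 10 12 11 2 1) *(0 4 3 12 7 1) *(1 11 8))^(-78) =(1 3 8 4 12)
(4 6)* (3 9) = (3 9)(4 6) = [0, 1, 2, 9, 6, 5, 4, 7, 8, 3]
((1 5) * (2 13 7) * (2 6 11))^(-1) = (1 5)(2 11 6 7 13)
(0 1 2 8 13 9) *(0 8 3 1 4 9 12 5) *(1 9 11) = [4, 2, 3, 9, 11, 0, 6, 7, 13, 8, 10, 1, 5, 12] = (0 4 11 1 2 3 9 8 13 12 5)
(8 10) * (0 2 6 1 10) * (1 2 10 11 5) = (0 10 8)(1 11 5)(2 6) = [10, 11, 6, 3, 4, 1, 2, 7, 0, 9, 8, 5]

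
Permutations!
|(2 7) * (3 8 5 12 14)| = 10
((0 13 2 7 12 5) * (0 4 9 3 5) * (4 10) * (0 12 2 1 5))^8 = ((0 13 1 5 10 4 9 3)(2 7))^8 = (13)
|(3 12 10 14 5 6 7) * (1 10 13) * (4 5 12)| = |(1 10 14 12 13)(3 4 5 6 7)| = 5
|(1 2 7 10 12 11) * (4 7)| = |(1 2 4 7 10 12 11)| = 7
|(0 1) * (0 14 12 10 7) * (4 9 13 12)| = |(0 1 14 4 9 13 12 10 7)| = 9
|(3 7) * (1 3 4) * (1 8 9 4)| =3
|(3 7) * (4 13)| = 2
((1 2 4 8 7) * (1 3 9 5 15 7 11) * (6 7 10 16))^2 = ((1 2 4 8 11)(3 9 5 15 10 16 6 7))^2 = (1 4 11 2 8)(3 5 10 6)(7 9 15 16)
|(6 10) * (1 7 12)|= 6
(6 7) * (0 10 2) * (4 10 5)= (0 5 4 10 2)(6 7)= [5, 1, 0, 3, 10, 4, 7, 6, 8, 9, 2]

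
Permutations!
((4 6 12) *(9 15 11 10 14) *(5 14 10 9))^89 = ((4 6 12)(5 14)(9 15 11))^89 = (4 12 6)(5 14)(9 11 15)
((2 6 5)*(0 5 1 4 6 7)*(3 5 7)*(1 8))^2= (1 6)(2 5 3)(4 8)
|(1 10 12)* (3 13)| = |(1 10 12)(3 13)| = 6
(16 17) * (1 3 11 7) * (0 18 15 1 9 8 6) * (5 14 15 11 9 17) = (0 18 11 7 17 16 5 14 15 1 3 9 8 6) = [18, 3, 2, 9, 4, 14, 0, 17, 6, 8, 10, 7, 12, 13, 15, 1, 5, 16, 11]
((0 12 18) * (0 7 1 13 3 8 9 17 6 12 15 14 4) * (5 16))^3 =((0 15 14 4)(1 13 3 8 9 17 6 12 18 7)(5 16))^3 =(0 4 14 15)(1 8 6 7 3 17 18 13 9 12)(5 16)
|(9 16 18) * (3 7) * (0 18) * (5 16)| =10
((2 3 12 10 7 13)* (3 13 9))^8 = (13)(3 7 12 9 10)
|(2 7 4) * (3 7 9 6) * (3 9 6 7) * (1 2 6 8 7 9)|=|(9)(1 2 8 7 4 6)|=6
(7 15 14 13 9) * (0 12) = (0 12)(7 15 14 13 9) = [12, 1, 2, 3, 4, 5, 6, 15, 8, 7, 10, 11, 0, 9, 13, 14]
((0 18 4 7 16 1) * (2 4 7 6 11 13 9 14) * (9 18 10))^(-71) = (0 11 10 13 9 18 14 7 2 16 4 1 6) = ((0 10 9 14 2 4 6 11 13 18 7 16 1))^(-71)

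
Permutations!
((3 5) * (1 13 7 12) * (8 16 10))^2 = ((1 13 7 12)(3 5)(8 16 10))^2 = (1 7)(8 10 16)(12 13)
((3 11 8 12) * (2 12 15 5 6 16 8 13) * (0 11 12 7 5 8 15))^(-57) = (0 2 6 8 13 5 15 11 7 16)(3 12)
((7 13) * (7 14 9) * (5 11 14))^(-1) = ((5 11 14 9 7 13))^(-1) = (5 13 7 9 14 11)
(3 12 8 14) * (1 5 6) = [0, 5, 2, 12, 4, 6, 1, 7, 14, 9, 10, 11, 8, 13, 3] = (1 5 6)(3 12 8 14)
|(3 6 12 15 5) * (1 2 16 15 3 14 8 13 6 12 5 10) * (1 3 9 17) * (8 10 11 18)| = 16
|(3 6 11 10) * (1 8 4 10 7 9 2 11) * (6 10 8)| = 4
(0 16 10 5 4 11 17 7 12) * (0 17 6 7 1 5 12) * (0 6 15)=[16, 5, 2, 3, 11, 4, 7, 6, 8, 9, 12, 15, 17, 13, 14, 0, 10, 1]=(0 16 10 12 17 1 5 4 11 15)(6 7)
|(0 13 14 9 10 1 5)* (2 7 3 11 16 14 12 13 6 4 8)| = 14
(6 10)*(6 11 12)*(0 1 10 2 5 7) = [1, 10, 5, 3, 4, 7, 2, 0, 8, 9, 11, 12, 6] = (0 1 10 11 12 6 2 5 7)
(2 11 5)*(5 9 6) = (2 11 9 6 5) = [0, 1, 11, 3, 4, 2, 5, 7, 8, 6, 10, 9]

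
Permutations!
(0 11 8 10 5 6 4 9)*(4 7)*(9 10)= (0 11 8 9)(4 10 5 6 7)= [11, 1, 2, 3, 10, 6, 7, 4, 9, 0, 5, 8]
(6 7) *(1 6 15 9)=(1 6 7 15 9)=[0, 6, 2, 3, 4, 5, 7, 15, 8, 1, 10, 11, 12, 13, 14, 9]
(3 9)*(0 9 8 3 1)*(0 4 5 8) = (0 9 1 4 5 8 3) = [9, 4, 2, 0, 5, 8, 6, 7, 3, 1]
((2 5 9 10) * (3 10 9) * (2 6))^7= ((2 5 3 10 6))^7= (2 3 6 5 10)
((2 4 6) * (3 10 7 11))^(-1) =(2 6 4)(3 11 7 10)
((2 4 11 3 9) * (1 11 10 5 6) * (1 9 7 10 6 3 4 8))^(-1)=(1 8 2 9 6 4 11)(3 5 10 7)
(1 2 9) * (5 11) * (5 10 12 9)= (1 2 5 11 10 12 9)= [0, 2, 5, 3, 4, 11, 6, 7, 8, 1, 12, 10, 9]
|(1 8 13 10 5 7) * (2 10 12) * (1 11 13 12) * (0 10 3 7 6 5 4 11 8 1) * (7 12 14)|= 30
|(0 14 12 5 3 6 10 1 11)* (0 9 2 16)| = |(0 14 12 5 3 6 10 1 11 9 2 16)| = 12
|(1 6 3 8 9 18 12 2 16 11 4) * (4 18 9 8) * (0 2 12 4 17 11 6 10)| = 11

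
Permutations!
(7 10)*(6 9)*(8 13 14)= [0, 1, 2, 3, 4, 5, 9, 10, 13, 6, 7, 11, 12, 14, 8]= (6 9)(7 10)(8 13 14)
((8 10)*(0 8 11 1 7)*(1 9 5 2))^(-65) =((0 8 10 11 9 5 2 1 7))^(-65) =(0 1 5 11 8 7 2 9 10)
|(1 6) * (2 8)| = 2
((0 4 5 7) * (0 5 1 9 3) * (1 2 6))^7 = ((0 4 2 6 1 9 3)(5 7))^7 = (9)(5 7)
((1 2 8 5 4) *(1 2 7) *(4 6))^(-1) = (1 7)(2 4 6 5 8)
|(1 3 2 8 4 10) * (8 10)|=4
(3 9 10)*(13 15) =[0, 1, 2, 9, 4, 5, 6, 7, 8, 10, 3, 11, 12, 15, 14, 13] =(3 9 10)(13 15)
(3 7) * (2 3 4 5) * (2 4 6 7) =(2 3)(4 5)(6 7) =[0, 1, 3, 2, 5, 4, 7, 6]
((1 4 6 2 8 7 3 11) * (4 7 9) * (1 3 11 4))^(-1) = ((1 7 11 3 4 6 2 8 9))^(-1) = (1 9 8 2 6 4 3 11 7)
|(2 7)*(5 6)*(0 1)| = |(0 1)(2 7)(5 6)| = 2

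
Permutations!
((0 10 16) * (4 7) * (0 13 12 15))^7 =(0 10 16 13 12 15)(4 7)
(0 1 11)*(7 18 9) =[1, 11, 2, 3, 4, 5, 6, 18, 8, 7, 10, 0, 12, 13, 14, 15, 16, 17, 9] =(0 1 11)(7 18 9)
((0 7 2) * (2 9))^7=(0 2 9 7)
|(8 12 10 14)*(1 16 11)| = |(1 16 11)(8 12 10 14)| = 12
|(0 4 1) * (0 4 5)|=2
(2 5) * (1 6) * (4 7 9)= (1 6)(2 5)(4 7 9)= [0, 6, 5, 3, 7, 2, 1, 9, 8, 4]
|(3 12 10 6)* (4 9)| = |(3 12 10 6)(4 9)| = 4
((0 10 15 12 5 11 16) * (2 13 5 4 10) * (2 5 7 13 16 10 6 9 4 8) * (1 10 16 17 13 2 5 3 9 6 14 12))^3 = (0 4 8 16 9 12 11 3 14 5)(2 7 13 17)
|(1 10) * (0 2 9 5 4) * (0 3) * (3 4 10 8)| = |(0 2 9 5 10 1 8 3)| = 8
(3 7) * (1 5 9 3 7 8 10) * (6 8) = (1 5 9 3 6 8 10) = [0, 5, 2, 6, 4, 9, 8, 7, 10, 3, 1]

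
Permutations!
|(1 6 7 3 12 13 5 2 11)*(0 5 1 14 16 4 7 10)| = 14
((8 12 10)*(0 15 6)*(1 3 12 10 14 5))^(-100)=((0 15 6)(1 3 12 14 5)(8 10))^(-100)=(0 6 15)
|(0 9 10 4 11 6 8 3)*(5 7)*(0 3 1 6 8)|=8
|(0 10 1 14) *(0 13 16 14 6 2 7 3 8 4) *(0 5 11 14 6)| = |(0 10 1)(2 7 3 8 4 5 11 14 13 16 6)| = 33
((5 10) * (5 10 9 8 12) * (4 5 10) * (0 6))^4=(4 12 9)(5 10 8)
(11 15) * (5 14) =(5 14)(11 15) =[0, 1, 2, 3, 4, 14, 6, 7, 8, 9, 10, 15, 12, 13, 5, 11]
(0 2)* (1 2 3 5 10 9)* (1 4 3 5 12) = (0 5 10 9 4 3 12 1 2) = [5, 2, 0, 12, 3, 10, 6, 7, 8, 4, 9, 11, 1]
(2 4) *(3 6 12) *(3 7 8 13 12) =(2 4)(3 6)(7 8 13 12) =[0, 1, 4, 6, 2, 5, 3, 8, 13, 9, 10, 11, 7, 12]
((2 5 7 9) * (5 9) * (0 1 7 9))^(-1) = ((0 1 7 5 9 2))^(-1) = (0 2 9 5 7 1)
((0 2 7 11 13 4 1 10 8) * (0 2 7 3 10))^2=((0 7 11 13 4 1)(2 3 10 8))^2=(0 11 4)(1 7 13)(2 10)(3 8)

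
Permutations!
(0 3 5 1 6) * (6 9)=(0 3 5 1 9 6)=[3, 9, 2, 5, 4, 1, 0, 7, 8, 6]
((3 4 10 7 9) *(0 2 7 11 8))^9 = ((0 2 7 9 3 4 10 11 8))^9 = (11)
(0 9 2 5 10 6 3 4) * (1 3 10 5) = (0 9 2 1 3 4)(6 10) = [9, 3, 1, 4, 0, 5, 10, 7, 8, 2, 6]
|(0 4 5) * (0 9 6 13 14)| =7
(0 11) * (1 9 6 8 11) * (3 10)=[1, 9, 2, 10, 4, 5, 8, 7, 11, 6, 3, 0]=(0 1 9 6 8 11)(3 10)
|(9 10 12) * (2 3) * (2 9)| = 5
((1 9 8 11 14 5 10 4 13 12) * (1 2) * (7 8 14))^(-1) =((1 9 14 5 10 4 13 12 2)(7 8 11))^(-1) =(1 2 12 13 4 10 5 14 9)(7 11 8)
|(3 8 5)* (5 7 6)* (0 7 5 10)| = 12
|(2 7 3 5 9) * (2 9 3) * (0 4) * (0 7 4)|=6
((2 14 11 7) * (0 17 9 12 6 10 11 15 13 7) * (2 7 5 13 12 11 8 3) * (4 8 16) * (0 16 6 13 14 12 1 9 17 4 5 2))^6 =((17)(0 4 8 3)(1 9 11 16 5 14 15)(2 12 13)(6 10))^6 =(17)(0 8)(1 15 14 5 16 11 9)(3 4)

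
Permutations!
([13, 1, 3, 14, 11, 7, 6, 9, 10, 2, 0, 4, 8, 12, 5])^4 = [10, 1, 7, 9, 4, 3, 6, 14, 12, 5, 8, 11, 13, 0, 2]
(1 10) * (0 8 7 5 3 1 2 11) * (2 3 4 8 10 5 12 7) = (0 10 3 1 5 4 8 2 11)(7 12) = [10, 5, 11, 1, 8, 4, 6, 12, 2, 9, 3, 0, 7]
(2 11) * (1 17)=(1 17)(2 11)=[0, 17, 11, 3, 4, 5, 6, 7, 8, 9, 10, 2, 12, 13, 14, 15, 16, 1]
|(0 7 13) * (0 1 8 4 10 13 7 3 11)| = |(0 3 11)(1 8 4 10 13)| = 15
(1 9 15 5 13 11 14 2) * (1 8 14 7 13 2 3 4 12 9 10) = (1 10)(2 8 14 3 4 12 9 15 5)(7 13 11) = [0, 10, 8, 4, 12, 2, 6, 13, 14, 15, 1, 7, 9, 11, 3, 5]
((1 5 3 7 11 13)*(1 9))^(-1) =((1 5 3 7 11 13 9))^(-1) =(1 9 13 11 7 3 5)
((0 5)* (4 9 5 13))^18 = ((0 13 4 9 5))^18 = (0 9 13 5 4)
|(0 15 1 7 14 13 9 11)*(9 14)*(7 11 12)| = |(0 15 1 11)(7 9 12)(13 14)| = 12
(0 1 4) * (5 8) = (0 1 4)(5 8) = [1, 4, 2, 3, 0, 8, 6, 7, 5]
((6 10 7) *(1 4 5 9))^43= (1 9 5 4)(6 10 7)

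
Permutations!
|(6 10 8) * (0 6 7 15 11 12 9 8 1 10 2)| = |(0 6 2)(1 10)(7 15 11 12 9 8)| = 6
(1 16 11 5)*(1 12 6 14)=(1 16 11 5 12 6 14)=[0, 16, 2, 3, 4, 12, 14, 7, 8, 9, 10, 5, 6, 13, 1, 15, 11]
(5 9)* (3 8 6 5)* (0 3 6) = [3, 1, 2, 8, 4, 9, 5, 7, 0, 6] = (0 3 8)(5 9 6)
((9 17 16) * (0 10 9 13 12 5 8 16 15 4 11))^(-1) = (0 11 4 15 17 9 10)(5 12 13 16 8) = ((0 10 9 17 15 4 11)(5 8 16 13 12))^(-1)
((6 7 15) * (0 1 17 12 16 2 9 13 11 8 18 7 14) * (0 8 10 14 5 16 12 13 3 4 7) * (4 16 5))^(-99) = (18)(2 9 3 16)(4 7 15 6)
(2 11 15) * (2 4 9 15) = (2 11)(4 9 15) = [0, 1, 11, 3, 9, 5, 6, 7, 8, 15, 10, 2, 12, 13, 14, 4]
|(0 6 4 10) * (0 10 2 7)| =5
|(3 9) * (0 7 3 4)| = |(0 7 3 9 4)| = 5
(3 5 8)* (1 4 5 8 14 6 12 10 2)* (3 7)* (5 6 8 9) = (1 4 6 12 10 2)(3 9 5 14 8 7) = [0, 4, 1, 9, 6, 14, 12, 3, 7, 5, 2, 11, 10, 13, 8]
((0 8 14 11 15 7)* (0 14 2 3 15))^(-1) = (0 11 14 7 15 3 2 8)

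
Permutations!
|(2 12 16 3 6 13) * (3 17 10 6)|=7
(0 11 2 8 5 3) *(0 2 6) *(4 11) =(0 4 11 6)(2 8 5 3) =[4, 1, 8, 2, 11, 3, 0, 7, 5, 9, 10, 6]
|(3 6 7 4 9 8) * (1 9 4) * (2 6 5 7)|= |(1 9 8 3 5 7)(2 6)|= 6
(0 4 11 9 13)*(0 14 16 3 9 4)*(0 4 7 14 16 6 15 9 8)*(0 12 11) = (0 4)(3 8 12 11 7 14 6 15 9 13 16) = [4, 1, 2, 8, 0, 5, 15, 14, 12, 13, 10, 7, 11, 16, 6, 9, 3]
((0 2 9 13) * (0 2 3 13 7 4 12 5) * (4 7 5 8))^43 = ((0 3 13 2 9 5)(4 12 8))^43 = (0 3 13 2 9 5)(4 12 8)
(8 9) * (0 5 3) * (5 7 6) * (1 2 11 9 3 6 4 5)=(0 7 4 5 6 1 2 11 9 8 3)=[7, 2, 11, 0, 5, 6, 1, 4, 3, 8, 10, 9]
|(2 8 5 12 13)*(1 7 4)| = 15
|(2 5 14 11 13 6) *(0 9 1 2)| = 9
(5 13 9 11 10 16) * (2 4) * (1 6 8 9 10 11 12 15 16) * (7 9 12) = (1 6 8 12 15 16 5 13 10)(2 4)(7 9) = [0, 6, 4, 3, 2, 13, 8, 9, 12, 7, 1, 11, 15, 10, 14, 16, 5]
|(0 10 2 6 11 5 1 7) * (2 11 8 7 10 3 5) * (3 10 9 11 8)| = |(0 10 8 7)(1 9 11 2 6 3 5)| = 28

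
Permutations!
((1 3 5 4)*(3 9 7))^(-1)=((1 9 7 3 5 4))^(-1)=(1 4 5 3 7 9)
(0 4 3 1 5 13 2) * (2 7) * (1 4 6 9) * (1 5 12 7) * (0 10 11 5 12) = (0 6 9 12 7 2 10 11 5 13 1)(3 4) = [6, 0, 10, 4, 3, 13, 9, 2, 8, 12, 11, 5, 7, 1]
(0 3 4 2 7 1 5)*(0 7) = (0 3 4 2)(1 5 7) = [3, 5, 0, 4, 2, 7, 6, 1]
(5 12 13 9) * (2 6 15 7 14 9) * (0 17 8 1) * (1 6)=[17, 0, 1, 3, 4, 12, 15, 14, 6, 5, 10, 11, 13, 2, 9, 7, 16, 8]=(0 17 8 6 15 7 14 9 5 12 13 2 1)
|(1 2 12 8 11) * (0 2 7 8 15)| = 4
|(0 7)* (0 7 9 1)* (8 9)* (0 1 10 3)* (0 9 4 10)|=6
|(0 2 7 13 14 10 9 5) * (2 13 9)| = 8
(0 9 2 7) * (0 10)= (0 9 2 7 10)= [9, 1, 7, 3, 4, 5, 6, 10, 8, 2, 0]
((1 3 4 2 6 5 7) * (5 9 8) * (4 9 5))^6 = (1 6 8)(2 9 7)(3 5 4)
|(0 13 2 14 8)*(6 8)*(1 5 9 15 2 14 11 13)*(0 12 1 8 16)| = 13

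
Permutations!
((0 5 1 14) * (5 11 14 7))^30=(14)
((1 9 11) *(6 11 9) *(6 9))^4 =(11)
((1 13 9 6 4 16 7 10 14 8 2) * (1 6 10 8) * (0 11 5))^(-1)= (0 5 11)(1 14 10 9 13)(2 8 7 16 4 6)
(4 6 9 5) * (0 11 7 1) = (0 11 7 1)(4 6 9 5) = [11, 0, 2, 3, 6, 4, 9, 1, 8, 5, 10, 7]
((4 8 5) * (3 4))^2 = ((3 4 8 5))^2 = (3 8)(4 5)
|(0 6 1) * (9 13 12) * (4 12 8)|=|(0 6 1)(4 12 9 13 8)|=15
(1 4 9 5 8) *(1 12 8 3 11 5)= (1 4 9)(3 11 5)(8 12)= [0, 4, 2, 11, 9, 3, 6, 7, 12, 1, 10, 5, 8]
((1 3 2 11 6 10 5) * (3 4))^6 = (1 10 11 3)(2 4 5 6)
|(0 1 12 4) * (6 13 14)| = |(0 1 12 4)(6 13 14)| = 12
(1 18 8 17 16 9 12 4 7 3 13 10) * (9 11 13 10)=(1 18 8 17 16 11 13 9 12 4 7 3 10)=[0, 18, 2, 10, 7, 5, 6, 3, 17, 12, 1, 13, 4, 9, 14, 15, 11, 16, 8]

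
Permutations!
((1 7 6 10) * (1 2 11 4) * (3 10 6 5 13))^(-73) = ((1 7 5 13 3 10 2 11 4))^(-73) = (1 4 11 2 10 3 13 5 7)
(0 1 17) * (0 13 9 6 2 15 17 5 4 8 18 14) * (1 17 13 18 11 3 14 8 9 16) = (0 17 18 8 11 3 14)(1 5 4 9 6 2 15 13 16) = [17, 5, 15, 14, 9, 4, 2, 7, 11, 6, 10, 3, 12, 16, 0, 13, 1, 18, 8]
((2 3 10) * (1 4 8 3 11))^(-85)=(1 11 2 10 3 8 4)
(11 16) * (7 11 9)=(7 11 16 9)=[0, 1, 2, 3, 4, 5, 6, 11, 8, 7, 10, 16, 12, 13, 14, 15, 9]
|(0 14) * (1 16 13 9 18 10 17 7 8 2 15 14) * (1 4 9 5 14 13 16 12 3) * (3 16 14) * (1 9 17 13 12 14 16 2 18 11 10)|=|(0 4 17 7 8 18 1 14)(2 15 12)(3 9 11 10 13 5)|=24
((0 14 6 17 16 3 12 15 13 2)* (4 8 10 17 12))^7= (3 4 8 10 17 16)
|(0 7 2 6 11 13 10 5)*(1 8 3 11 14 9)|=|(0 7 2 6 14 9 1 8 3 11 13 10 5)|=13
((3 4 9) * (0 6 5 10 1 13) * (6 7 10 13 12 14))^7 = ((0 7 10 1 12 14 6 5 13)(3 4 9))^7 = (0 5 14 1 7 13 6 12 10)(3 4 9)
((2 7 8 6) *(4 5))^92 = (8) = ((2 7 8 6)(4 5))^92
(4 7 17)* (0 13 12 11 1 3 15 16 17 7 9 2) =[13, 3, 0, 15, 9, 5, 6, 7, 8, 2, 10, 1, 11, 12, 14, 16, 17, 4] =(0 13 12 11 1 3 15 16 17 4 9 2)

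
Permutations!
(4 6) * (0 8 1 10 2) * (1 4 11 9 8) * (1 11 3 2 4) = [11, 10, 0, 2, 6, 5, 3, 7, 1, 8, 4, 9] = (0 11 9 8 1 10 4 6 3 2)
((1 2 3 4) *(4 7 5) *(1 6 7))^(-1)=((1 2 3)(4 6 7 5))^(-1)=(1 3 2)(4 5 7 6)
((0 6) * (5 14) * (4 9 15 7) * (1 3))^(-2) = ((0 6)(1 3)(4 9 15 7)(5 14))^(-2) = (4 15)(7 9)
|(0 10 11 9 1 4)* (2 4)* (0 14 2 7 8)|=|(0 10 11 9 1 7 8)(2 4 14)|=21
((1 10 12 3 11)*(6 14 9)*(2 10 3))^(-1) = ((1 3 11)(2 10 12)(6 14 9))^(-1) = (1 11 3)(2 12 10)(6 9 14)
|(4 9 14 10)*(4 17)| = |(4 9 14 10 17)| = 5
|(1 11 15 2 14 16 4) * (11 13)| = 8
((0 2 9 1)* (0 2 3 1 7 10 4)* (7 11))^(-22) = ((0 3 1 2 9 11 7 10 4))^(-22) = (0 11 3 7 1 10 2 4 9)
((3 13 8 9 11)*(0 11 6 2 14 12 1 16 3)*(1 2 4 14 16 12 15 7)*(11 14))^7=(0 16 11 2 4 12 6 1 9 7 8 15 13 14 3)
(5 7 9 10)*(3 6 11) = (3 6 11)(5 7 9 10) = [0, 1, 2, 6, 4, 7, 11, 9, 8, 10, 5, 3]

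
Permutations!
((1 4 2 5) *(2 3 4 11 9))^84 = (1 5 2 9 11)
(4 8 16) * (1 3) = [0, 3, 2, 1, 8, 5, 6, 7, 16, 9, 10, 11, 12, 13, 14, 15, 4] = (1 3)(4 8 16)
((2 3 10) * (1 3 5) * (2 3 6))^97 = (1 6 2 5)(3 10) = ((1 6 2 5)(3 10))^97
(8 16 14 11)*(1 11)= (1 11 8 16 14)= [0, 11, 2, 3, 4, 5, 6, 7, 16, 9, 10, 8, 12, 13, 1, 15, 14]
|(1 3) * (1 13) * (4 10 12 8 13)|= 7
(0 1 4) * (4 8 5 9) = [1, 8, 2, 3, 0, 9, 6, 7, 5, 4] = (0 1 8 5 9 4)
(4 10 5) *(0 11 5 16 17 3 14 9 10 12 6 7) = [11, 1, 2, 14, 12, 4, 7, 0, 8, 10, 16, 5, 6, 13, 9, 15, 17, 3] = (0 11 5 4 12 6 7)(3 14 9 10 16 17)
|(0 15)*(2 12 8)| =6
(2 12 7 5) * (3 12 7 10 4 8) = [0, 1, 7, 12, 8, 2, 6, 5, 3, 9, 4, 11, 10] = (2 7 5)(3 12 10 4 8)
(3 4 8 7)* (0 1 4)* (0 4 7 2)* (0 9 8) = [1, 7, 9, 4, 0, 5, 6, 3, 2, 8] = (0 1 7 3 4)(2 9 8)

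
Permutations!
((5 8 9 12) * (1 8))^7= ((1 8 9 12 5))^7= (1 9 5 8 12)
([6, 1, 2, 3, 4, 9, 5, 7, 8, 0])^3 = [9, 1, 2, 3, 4, 6, 0, 7, 8, 5]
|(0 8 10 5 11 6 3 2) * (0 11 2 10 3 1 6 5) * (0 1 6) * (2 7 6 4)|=30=|(0 8 3 10 1)(2 11 5 7 6 4)|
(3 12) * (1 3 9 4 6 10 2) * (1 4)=[0, 3, 4, 12, 6, 5, 10, 7, 8, 1, 2, 11, 9]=(1 3 12 9)(2 4 6 10)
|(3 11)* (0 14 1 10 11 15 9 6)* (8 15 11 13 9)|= 14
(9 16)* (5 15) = (5 15)(9 16) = [0, 1, 2, 3, 4, 15, 6, 7, 8, 16, 10, 11, 12, 13, 14, 5, 9]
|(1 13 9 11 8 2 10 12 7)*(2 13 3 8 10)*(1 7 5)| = 9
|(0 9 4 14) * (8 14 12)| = |(0 9 4 12 8 14)| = 6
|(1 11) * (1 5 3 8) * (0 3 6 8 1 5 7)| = |(0 3 1 11 7)(5 6 8)| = 15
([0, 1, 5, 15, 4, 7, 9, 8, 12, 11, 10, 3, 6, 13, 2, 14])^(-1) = [0, 1, 14, 11, 4, 2, 12, 5, 7, 6, 10, 9, 8, 13, 15, 3]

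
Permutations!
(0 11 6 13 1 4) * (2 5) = (0 11 6 13 1 4)(2 5) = [11, 4, 5, 3, 0, 2, 13, 7, 8, 9, 10, 6, 12, 1]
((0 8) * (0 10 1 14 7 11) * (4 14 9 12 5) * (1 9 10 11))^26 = (0 11 8)(1 9 5 14)(4 7 10 12)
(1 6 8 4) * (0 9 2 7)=(0 9 2 7)(1 6 8 4)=[9, 6, 7, 3, 1, 5, 8, 0, 4, 2]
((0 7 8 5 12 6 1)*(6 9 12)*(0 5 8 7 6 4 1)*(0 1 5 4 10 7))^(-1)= ((0 6 1 4 5 10 7)(9 12))^(-1)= (0 7 10 5 4 1 6)(9 12)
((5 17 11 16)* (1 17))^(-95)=((1 17 11 16 5))^(-95)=(17)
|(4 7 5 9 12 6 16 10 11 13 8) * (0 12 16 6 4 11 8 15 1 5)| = 36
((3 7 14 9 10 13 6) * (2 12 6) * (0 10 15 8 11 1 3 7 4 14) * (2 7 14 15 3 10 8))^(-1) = ((0 8 11 1 10 13 7)(2 12 6 14 9 3 4 15))^(-1) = (0 7 13 10 1 11 8)(2 15 4 3 9 14 6 12)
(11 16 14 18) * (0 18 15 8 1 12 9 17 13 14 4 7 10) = (0 18 11 16 4 7 10)(1 12 9 17 13 14 15 8) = [18, 12, 2, 3, 7, 5, 6, 10, 1, 17, 0, 16, 9, 14, 15, 8, 4, 13, 11]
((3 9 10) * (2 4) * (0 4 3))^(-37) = ((0 4 2 3 9 10))^(-37) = (0 10 9 3 2 4)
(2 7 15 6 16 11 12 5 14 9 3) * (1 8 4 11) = (1 8 4 11 12 5 14 9 3 2 7 15 6 16) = [0, 8, 7, 2, 11, 14, 16, 15, 4, 3, 10, 12, 5, 13, 9, 6, 1]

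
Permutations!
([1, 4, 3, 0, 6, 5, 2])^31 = (0 1 4 6 2 3)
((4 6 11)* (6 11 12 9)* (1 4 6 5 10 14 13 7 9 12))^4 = ((1 4 11 6)(5 10 14 13 7 9))^4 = (5 7 14)(9 13 10)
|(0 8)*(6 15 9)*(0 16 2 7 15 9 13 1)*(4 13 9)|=11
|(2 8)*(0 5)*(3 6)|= |(0 5)(2 8)(3 6)|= 2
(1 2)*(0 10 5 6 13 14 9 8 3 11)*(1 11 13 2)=(0 10 5 6 2 11)(3 13 14 9 8)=[10, 1, 11, 13, 4, 6, 2, 7, 3, 8, 5, 0, 12, 14, 9]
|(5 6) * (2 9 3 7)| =|(2 9 3 7)(5 6)| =4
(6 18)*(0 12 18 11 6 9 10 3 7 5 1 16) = [12, 16, 2, 7, 4, 1, 11, 5, 8, 10, 3, 6, 18, 13, 14, 15, 0, 17, 9] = (0 12 18 9 10 3 7 5 1 16)(6 11)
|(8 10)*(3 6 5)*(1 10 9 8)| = |(1 10)(3 6 5)(8 9)| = 6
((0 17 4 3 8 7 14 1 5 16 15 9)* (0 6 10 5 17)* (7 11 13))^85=(1 8 14 3 7 4 13 17 11)(5 16 15 9 6 10)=((1 17 4 3 8 11 13 7 14)(5 16 15 9 6 10))^85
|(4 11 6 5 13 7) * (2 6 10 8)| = |(2 6 5 13 7 4 11 10 8)| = 9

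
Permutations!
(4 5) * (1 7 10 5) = (1 7 10 5 4) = [0, 7, 2, 3, 1, 4, 6, 10, 8, 9, 5]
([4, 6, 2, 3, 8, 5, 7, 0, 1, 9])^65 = [7, 8, 2, 3, 0, 5, 1, 6, 4, 9]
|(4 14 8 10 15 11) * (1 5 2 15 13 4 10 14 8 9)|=11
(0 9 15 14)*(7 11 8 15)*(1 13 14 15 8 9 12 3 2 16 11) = [12, 13, 16, 2, 4, 5, 6, 1, 8, 7, 10, 9, 3, 14, 0, 15, 11] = (0 12 3 2 16 11 9 7 1 13 14)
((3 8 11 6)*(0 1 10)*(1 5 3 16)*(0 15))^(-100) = ((0 5 3 8 11 6 16 1 10 15))^(-100) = (16)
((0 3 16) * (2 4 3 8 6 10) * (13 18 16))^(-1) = ((0 8 6 10 2 4 3 13 18 16))^(-1) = (0 16 18 13 3 4 2 10 6 8)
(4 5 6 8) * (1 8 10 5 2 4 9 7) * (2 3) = [0, 8, 4, 2, 3, 6, 10, 1, 9, 7, 5] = (1 8 9 7)(2 4 3)(5 6 10)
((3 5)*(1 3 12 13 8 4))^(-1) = (1 4 8 13 12 5 3)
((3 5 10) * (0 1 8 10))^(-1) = ((0 1 8 10 3 5))^(-1) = (0 5 3 10 8 1)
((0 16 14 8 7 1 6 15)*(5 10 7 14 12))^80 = ((0 16 12 5 10 7 1 6 15)(8 14))^80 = (0 15 6 1 7 10 5 12 16)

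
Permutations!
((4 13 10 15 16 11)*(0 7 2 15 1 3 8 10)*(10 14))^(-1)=(0 13 4 11 16 15 2 7)(1 10 14 8 3)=((0 7 2 15 16 11 4 13)(1 3 8 14 10))^(-1)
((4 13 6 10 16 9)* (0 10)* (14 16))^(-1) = (0 6 13 4 9 16 14 10)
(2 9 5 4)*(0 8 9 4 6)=(0 8 9 5 6)(2 4)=[8, 1, 4, 3, 2, 6, 0, 7, 9, 5]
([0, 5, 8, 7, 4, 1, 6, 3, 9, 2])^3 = (9)(1 5)(3 7)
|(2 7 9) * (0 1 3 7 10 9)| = |(0 1 3 7)(2 10 9)| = 12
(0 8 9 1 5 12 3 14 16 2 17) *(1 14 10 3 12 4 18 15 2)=(0 8 9 14 16 1 5 4 18 15 2 17)(3 10)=[8, 5, 17, 10, 18, 4, 6, 7, 9, 14, 3, 11, 12, 13, 16, 2, 1, 0, 15]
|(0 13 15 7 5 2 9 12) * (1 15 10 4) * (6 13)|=|(0 6 13 10 4 1 15 7 5 2 9 12)|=12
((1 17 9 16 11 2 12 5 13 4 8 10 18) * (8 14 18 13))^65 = ((1 17 9 16 11 2 12 5 8 10 13 4 14 18))^65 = (1 10 11 18 8 16 14 5 9 4 12 17 13 2)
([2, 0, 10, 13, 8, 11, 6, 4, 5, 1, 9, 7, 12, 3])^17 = [10, 2, 9, 13, 5, 7, 6, 8, 11, 0, 1, 4, 12, 3]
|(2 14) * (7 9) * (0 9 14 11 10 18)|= 8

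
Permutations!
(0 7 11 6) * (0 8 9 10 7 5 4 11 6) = (0 5 4 11)(6 8 9 10 7) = [5, 1, 2, 3, 11, 4, 8, 6, 9, 10, 7, 0]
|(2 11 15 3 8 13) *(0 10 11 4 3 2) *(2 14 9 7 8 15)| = 12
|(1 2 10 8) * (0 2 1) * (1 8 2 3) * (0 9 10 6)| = 8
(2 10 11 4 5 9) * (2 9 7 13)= (2 10 11 4 5 7 13)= [0, 1, 10, 3, 5, 7, 6, 13, 8, 9, 11, 4, 12, 2]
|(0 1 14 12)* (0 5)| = 5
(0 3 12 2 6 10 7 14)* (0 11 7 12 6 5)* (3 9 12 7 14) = (0 9 12 2 5)(3 6 10 7)(11 14) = [9, 1, 5, 6, 4, 0, 10, 3, 8, 12, 7, 14, 2, 13, 11]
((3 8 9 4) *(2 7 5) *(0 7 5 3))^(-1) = ((0 7 3 8 9 4)(2 5))^(-1) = (0 4 9 8 3 7)(2 5)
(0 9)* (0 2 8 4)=(0 9 2 8 4)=[9, 1, 8, 3, 0, 5, 6, 7, 4, 2]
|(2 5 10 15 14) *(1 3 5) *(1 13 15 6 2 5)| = |(1 3)(2 13 15 14 5 10 6)| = 14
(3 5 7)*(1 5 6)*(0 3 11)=(0 3 6 1 5 7 11)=[3, 5, 2, 6, 4, 7, 1, 11, 8, 9, 10, 0]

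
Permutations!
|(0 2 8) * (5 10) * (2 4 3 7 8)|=|(0 4 3 7 8)(5 10)|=10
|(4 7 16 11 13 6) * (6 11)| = 4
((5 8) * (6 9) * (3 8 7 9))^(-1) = (3 6 9 7 5 8)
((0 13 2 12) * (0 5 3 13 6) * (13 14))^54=(14)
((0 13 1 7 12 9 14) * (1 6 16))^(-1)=((0 13 6 16 1 7 12 9 14))^(-1)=(0 14 9 12 7 1 16 6 13)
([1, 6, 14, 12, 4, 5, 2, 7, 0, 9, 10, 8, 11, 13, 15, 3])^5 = (0 15)(1 3)(2 11)(6 12)(8 14)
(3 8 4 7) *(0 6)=(0 6)(3 8 4 7)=[6, 1, 2, 8, 7, 5, 0, 3, 4]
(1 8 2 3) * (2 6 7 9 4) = (1 8 6 7 9 4 2 3) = [0, 8, 3, 1, 2, 5, 7, 9, 6, 4]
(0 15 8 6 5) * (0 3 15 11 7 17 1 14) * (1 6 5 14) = (0 11 7 17 6 14)(3 15 8 5) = [11, 1, 2, 15, 4, 3, 14, 17, 5, 9, 10, 7, 12, 13, 0, 8, 16, 6]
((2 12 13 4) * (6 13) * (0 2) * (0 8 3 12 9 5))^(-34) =((0 2 9 5)(3 12 6 13 4 8))^(-34) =(0 9)(2 5)(3 6 4)(8 12 13)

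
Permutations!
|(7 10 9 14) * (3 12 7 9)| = 4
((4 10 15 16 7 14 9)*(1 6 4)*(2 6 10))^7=((1 10 15 16 7 14 9)(2 6 4))^7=(16)(2 6 4)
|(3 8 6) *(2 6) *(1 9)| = 4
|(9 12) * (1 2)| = 2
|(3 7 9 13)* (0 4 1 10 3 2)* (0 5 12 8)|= |(0 4 1 10 3 7 9 13 2 5 12 8)|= 12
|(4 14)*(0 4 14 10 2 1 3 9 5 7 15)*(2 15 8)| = |(0 4 10 15)(1 3 9 5 7 8 2)| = 28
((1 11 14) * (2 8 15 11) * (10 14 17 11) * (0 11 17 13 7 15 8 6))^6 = (17)(0 14 13 2 15)(1 7 6 10 11)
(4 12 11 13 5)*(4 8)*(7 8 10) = [0, 1, 2, 3, 12, 10, 6, 8, 4, 9, 7, 13, 11, 5] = (4 12 11 13 5 10 7 8)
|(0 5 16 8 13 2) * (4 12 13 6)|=9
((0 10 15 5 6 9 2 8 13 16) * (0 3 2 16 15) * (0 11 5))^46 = ((0 10 11 5 6 9 16 3 2 8 13 15))^46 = (0 13 2 16 6 11)(3 9 5 10 15 8)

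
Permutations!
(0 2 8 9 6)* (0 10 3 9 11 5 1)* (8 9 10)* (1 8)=(0 2 9 6 1)(3 10)(5 8 11)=[2, 0, 9, 10, 4, 8, 1, 7, 11, 6, 3, 5]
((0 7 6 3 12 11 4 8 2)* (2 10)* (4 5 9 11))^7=((0 7 6 3 12 4 8 10 2)(5 9 11))^7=(0 10 4 3 7 2 8 12 6)(5 9 11)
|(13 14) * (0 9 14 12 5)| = 6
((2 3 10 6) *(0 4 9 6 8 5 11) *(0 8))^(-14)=((0 4 9 6 2 3 10)(5 11 8))^(-14)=(5 11 8)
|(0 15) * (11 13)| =2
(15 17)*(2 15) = (2 15 17) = [0, 1, 15, 3, 4, 5, 6, 7, 8, 9, 10, 11, 12, 13, 14, 17, 16, 2]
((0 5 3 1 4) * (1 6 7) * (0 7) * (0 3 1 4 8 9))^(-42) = ((0 5 1 8 9)(3 6)(4 7))^(-42) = (0 8 5 9 1)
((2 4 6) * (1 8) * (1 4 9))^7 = ((1 8 4 6 2 9))^7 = (1 8 4 6 2 9)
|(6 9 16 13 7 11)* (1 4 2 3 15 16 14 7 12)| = |(1 4 2 3 15 16 13 12)(6 9 14 7 11)| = 40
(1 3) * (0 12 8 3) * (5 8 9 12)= (0 5 8 3 1)(9 12)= [5, 0, 2, 1, 4, 8, 6, 7, 3, 12, 10, 11, 9]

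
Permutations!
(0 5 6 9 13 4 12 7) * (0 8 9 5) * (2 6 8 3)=(2 6 5 8 9 13 4 12 7 3)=[0, 1, 6, 2, 12, 8, 5, 3, 9, 13, 10, 11, 7, 4]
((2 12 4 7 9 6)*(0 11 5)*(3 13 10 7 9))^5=(0 5 11)(3 13 10 7)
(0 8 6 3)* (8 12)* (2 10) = (0 12 8 6 3)(2 10) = [12, 1, 10, 0, 4, 5, 3, 7, 6, 9, 2, 11, 8]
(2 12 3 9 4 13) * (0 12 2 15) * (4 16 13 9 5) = [12, 1, 2, 5, 9, 4, 6, 7, 8, 16, 10, 11, 3, 15, 14, 0, 13] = (0 12 3 5 4 9 16 13 15)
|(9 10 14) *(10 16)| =|(9 16 10 14)| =4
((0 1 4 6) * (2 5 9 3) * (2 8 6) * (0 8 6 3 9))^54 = (9)(0 5 2 4 1)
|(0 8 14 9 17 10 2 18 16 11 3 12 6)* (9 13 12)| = 24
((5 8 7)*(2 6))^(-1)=((2 6)(5 8 7))^(-1)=(2 6)(5 7 8)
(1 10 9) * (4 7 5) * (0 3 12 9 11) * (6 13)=(0 3 12 9 1 10 11)(4 7 5)(6 13)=[3, 10, 2, 12, 7, 4, 13, 5, 8, 1, 11, 0, 9, 6]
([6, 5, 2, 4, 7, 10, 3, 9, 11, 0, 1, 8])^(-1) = [9, 10, 2, 6, 3, 1, 0, 4, 11, 7, 5, 8]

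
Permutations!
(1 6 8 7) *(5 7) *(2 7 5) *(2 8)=(8)(1 6 2 7)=[0, 6, 7, 3, 4, 5, 2, 1, 8]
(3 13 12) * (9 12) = (3 13 9 12) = [0, 1, 2, 13, 4, 5, 6, 7, 8, 12, 10, 11, 3, 9]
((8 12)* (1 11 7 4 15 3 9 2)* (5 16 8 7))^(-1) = (1 2 9 3 15 4 7 12 8 16 5 11)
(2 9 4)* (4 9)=(9)(2 4)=[0, 1, 4, 3, 2, 5, 6, 7, 8, 9]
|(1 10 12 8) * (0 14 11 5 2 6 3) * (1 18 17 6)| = 13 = |(0 14 11 5 2 1 10 12 8 18 17 6 3)|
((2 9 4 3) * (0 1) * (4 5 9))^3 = ((0 1)(2 4 3)(5 9))^3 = (0 1)(5 9)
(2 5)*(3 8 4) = (2 5)(3 8 4) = [0, 1, 5, 8, 3, 2, 6, 7, 4]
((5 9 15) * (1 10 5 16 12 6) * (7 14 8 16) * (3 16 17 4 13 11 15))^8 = (17)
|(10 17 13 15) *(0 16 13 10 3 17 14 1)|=9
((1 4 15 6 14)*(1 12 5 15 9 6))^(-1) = (1 15 5 12 14 6 9 4)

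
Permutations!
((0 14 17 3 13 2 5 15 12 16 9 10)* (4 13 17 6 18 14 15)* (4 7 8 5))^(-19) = (0 10 9 16 12 15)(2 13 4)(3 17)(5 8 7)(6 14 18)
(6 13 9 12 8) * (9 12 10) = (6 13 12 8)(9 10) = [0, 1, 2, 3, 4, 5, 13, 7, 6, 10, 9, 11, 8, 12]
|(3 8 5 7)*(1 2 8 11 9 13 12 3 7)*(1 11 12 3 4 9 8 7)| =|(1 2 7)(3 12 4 9 13)(5 11 8)| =15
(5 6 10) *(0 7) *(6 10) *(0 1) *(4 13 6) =(0 7 1)(4 13 6)(5 10) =[7, 0, 2, 3, 13, 10, 4, 1, 8, 9, 5, 11, 12, 6]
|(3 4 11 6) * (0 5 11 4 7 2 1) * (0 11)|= |(0 5)(1 11 6 3 7 2)|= 6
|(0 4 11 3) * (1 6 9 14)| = 4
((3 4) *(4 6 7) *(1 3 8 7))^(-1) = (1 6 3)(4 7 8)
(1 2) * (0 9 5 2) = [9, 0, 1, 3, 4, 2, 6, 7, 8, 5] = (0 9 5 2 1)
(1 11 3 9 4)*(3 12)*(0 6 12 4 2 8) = (0 6 12 3 9 2 8)(1 11 4) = [6, 11, 8, 9, 1, 5, 12, 7, 0, 2, 10, 4, 3]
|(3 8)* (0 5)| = |(0 5)(3 8)| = 2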